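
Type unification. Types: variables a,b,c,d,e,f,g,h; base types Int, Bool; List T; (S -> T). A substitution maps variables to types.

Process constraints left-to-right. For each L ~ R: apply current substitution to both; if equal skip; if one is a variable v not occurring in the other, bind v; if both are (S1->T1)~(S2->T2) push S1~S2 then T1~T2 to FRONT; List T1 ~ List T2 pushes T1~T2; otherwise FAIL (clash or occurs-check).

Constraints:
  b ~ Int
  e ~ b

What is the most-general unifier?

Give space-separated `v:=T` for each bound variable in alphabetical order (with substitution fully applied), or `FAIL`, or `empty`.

step 1: unify b ~ Int  [subst: {-} | 1 pending]
  bind b := Int
step 2: unify e ~ Int  [subst: {b:=Int} | 0 pending]
  bind e := Int

Answer: b:=Int e:=Int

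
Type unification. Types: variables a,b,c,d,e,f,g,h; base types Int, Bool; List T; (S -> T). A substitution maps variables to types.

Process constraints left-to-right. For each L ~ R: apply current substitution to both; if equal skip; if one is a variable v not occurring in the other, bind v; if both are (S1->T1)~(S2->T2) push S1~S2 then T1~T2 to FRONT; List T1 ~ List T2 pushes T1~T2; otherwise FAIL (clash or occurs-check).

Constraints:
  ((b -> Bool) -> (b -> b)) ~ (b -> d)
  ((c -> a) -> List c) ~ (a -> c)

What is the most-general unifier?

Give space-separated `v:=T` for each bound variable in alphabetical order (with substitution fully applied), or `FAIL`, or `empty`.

step 1: unify ((b -> Bool) -> (b -> b)) ~ (b -> d)  [subst: {-} | 1 pending]
  -> decompose arrow: push (b -> Bool)~b, (b -> b)~d
step 2: unify (b -> Bool) ~ b  [subst: {-} | 2 pending]
  occurs-check fail

Answer: FAIL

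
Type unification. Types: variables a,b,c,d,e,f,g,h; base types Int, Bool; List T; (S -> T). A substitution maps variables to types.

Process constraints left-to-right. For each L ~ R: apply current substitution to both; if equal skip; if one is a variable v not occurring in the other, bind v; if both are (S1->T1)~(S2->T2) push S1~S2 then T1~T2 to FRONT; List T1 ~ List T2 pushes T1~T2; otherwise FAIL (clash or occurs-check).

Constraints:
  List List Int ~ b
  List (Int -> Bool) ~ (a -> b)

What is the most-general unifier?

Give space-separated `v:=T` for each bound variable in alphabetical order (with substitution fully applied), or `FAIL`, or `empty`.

step 1: unify List List Int ~ b  [subst: {-} | 1 pending]
  bind b := List List Int
step 2: unify List (Int -> Bool) ~ (a -> List List Int)  [subst: {b:=List List Int} | 0 pending]
  clash: List (Int -> Bool) vs (a -> List List Int)

Answer: FAIL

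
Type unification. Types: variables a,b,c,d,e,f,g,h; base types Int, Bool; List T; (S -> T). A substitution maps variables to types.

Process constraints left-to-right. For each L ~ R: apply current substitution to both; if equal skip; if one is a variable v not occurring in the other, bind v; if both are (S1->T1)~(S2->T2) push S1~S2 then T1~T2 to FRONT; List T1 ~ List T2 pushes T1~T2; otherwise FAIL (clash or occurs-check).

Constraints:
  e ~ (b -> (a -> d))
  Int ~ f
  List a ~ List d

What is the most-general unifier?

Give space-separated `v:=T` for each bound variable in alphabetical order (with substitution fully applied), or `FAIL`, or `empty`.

Answer: a:=d e:=(b -> (d -> d)) f:=Int

Derivation:
step 1: unify e ~ (b -> (a -> d))  [subst: {-} | 2 pending]
  bind e := (b -> (a -> d))
step 2: unify Int ~ f  [subst: {e:=(b -> (a -> d))} | 1 pending]
  bind f := Int
step 3: unify List a ~ List d  [subst: {e:=(b -> (a -> d)), f:=Int} | 0 pending]
  -> decompose List: push a~d
step 4: unify a ~ d  [subst: {e:=(b -> (a -> d)), f:=Int} | 0 pending]
  bind a := d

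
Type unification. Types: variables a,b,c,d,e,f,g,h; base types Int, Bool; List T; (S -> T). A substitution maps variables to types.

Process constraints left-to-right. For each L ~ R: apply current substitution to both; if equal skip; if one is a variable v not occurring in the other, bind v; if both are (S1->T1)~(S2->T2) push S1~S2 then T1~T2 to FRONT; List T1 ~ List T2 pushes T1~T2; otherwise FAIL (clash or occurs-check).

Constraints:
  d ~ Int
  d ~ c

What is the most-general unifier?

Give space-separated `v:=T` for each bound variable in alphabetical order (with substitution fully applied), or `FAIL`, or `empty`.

step 1: unify d ~ Int  [subst: {-} | 1 pending]
  bind d := Int
step 2: unify Int ~ c  [subst: {d:=Int} | 0 pending]
  bind c := Int

Answer: c:=Int d:=Int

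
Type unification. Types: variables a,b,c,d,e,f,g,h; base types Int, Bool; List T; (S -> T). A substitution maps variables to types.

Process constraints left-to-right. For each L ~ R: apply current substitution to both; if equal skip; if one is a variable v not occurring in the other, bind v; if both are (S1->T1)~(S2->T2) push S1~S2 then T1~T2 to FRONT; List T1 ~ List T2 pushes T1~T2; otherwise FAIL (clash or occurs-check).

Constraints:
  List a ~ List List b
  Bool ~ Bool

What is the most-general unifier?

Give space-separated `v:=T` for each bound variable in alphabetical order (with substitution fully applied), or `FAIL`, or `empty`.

Answer: a:=List b

Derivation:
step 1: unify List a ~ List List b  [subst: {-} | 1 pending]
  -> decompose List: push a~List b
step 2: unify a ~ List b  [subst: {-} | 1 pending]
  bind a := List b
step 3: unify Bool ~ Bool  [subst: {a:=List b} | 0 pending]
  -> identical, skip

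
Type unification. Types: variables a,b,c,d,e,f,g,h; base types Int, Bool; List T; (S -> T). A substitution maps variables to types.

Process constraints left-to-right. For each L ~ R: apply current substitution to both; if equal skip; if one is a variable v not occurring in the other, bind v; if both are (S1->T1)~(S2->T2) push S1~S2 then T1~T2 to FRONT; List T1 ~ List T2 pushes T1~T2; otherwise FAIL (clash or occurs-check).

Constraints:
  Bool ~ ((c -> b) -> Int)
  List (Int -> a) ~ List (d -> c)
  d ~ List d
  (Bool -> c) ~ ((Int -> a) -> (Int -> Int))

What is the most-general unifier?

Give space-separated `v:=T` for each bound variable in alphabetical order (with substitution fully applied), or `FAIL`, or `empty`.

step 1: unify Bool ~ ((c -> b) -> Int)  [subst: {-} | 3 pending]
  clash: Bool vs ((c -> b) -> Int)

Answer: FAIL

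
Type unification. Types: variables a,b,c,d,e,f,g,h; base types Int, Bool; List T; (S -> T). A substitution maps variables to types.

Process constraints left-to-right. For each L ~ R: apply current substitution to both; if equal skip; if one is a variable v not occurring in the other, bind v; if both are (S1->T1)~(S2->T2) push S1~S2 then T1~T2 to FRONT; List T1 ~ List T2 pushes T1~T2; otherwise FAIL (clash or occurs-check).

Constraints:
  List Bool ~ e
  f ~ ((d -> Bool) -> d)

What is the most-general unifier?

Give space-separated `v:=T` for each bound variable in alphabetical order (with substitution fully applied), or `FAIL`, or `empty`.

step 1: unify List Bool ~ e  [subst: {-} | 1 pending]
  bind e := List Bool
step 2: unify f ~ ((d -> Bool) -> d)  [subst: {e:=List Bool} | 0 pending]
  bind f := ((d -> Bool) -> d)

Answer: e:=List Bool f:=((d -> Bool) -> d)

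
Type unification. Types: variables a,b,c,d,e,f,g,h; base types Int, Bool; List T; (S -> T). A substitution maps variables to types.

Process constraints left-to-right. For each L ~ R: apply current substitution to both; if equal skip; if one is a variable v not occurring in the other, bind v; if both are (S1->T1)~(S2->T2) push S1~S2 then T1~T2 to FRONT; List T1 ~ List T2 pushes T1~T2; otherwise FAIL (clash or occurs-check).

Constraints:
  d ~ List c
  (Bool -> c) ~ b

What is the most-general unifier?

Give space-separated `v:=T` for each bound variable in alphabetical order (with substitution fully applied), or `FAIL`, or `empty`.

step 1: unify d ~ List c  [subst: {-} | 1 pending]
  bind d := List c
step 2: unify (Bool -> c) ~ b  [subst: {d:=List c} | 0 pending]
  bind b := (Bool -> c)

Answer: b:=(Bool -> c) d:=List c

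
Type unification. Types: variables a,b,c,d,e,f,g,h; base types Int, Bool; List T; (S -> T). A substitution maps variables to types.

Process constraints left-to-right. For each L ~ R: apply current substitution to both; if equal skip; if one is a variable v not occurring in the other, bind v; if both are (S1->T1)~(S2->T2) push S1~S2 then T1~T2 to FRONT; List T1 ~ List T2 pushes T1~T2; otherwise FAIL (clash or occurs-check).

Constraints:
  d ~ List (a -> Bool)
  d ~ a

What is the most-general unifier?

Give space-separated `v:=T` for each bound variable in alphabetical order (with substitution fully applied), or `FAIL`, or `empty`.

step 1: unify d ~ List (a -> Bool)  [subst: {-} | 1 pending]
  bind d := List (a -> Bool)
step 2: unify List (a -> Bool) ~ a  [subst: {d:=List (a -> Bool)} | 0 pending]
  occurs-check fail

Answer: FAIL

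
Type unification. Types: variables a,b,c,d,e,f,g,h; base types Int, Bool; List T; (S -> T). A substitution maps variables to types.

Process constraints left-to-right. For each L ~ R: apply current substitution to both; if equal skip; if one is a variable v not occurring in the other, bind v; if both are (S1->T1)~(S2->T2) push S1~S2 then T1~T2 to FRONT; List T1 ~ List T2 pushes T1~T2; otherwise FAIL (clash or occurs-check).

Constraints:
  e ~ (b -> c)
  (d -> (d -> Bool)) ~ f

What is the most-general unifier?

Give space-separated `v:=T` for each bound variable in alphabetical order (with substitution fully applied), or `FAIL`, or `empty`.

step 1: unify e ~ (b -> c)  [subst: {-} | 1 pending]
  bind e := (b -> c)
step 2: unify (d -> (d -> Bool)) ~ f  [subst: {e:=(b -> c)} | 0 pending]
  bind f := (d -> (d -> Bool))

Answer: e:=(b -> c) f:=(d -> (d -> Bool))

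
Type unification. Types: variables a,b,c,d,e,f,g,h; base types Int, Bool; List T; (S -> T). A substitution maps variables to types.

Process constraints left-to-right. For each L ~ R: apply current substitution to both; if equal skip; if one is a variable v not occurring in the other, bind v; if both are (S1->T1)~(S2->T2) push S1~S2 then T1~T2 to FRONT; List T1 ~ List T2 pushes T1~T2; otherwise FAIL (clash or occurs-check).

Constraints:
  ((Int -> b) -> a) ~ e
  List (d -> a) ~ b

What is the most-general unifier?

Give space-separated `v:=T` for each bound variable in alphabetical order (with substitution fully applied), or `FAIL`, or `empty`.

step 1: unify ((Int -> b) -> a) ~ e  [subst: {-} | 1 pending]
  bind e := ((Int -> b) -> a)
step 2: unify List (d -> a) ~ b  [subst: {e:=((Int -> b) -> a)} | 0 pending]
  bind b := List (d -> a)

Answer: b:=List (d -> a) e:=((Int -> List (d -> a)) -> a)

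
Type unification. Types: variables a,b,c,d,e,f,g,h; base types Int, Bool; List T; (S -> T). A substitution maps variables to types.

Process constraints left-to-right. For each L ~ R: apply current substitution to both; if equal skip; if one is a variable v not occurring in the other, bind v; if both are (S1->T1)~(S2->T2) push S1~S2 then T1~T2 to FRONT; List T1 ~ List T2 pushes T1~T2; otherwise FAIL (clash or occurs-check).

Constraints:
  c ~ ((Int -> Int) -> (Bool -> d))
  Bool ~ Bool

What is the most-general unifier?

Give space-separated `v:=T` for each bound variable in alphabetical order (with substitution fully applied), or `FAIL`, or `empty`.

Answer: c:=((Int -> Int) -> (Bool -> d))

Derivation:
step 1: unify c ~ ((Int -> Int) -> (Bool -> d))  [subst: {-} | 1 pending]
  bind c := ((Int -> Int) -> (Bool -> d))
step 2: unify Bool ~ Bool  [subst: {c:=((Int -> Int) -> (Bool -> d))} | 0 pending]
  -> identical, skip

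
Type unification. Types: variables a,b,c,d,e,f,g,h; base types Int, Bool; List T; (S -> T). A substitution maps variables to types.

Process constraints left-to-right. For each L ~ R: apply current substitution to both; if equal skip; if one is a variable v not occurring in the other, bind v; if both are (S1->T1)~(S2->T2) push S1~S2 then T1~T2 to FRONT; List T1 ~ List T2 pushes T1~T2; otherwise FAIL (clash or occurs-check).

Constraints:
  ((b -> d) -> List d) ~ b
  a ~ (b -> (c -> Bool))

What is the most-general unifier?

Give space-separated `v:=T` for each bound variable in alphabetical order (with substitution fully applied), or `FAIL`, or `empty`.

step 1: unify ((b -> d) -> List d) ~ b  [subst: {-} | 1 pending]
  occurs-check fail

Answer: FAIL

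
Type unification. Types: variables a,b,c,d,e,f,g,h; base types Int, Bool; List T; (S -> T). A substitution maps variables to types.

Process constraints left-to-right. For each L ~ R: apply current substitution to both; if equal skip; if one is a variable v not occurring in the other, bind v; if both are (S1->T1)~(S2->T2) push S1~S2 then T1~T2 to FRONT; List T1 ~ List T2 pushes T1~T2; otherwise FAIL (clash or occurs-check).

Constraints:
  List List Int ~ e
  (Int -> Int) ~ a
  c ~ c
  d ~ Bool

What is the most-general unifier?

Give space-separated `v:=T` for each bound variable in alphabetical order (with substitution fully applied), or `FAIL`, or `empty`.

Answer: a:=(Int -> Int) d:=Bool e:=List List Int

Derivation:
step 1: unify List List Int ~ e  [subst: {-} | 3 pending]
  bind e := List List Int
step 2: unify (Int -> Int) ~ a  [subst: {e:=List List Int} | 2 pending]
  bind a := (Int -> Int)
step 3: unify c ~ c  [subst: {e:=List List Int, a:=(Int -> Int)} | 1 pending]
  -> identical, skip
step 4: unify d ~ Bool  [subst: {e:=List List Int, a:=(Int -> Int)} | 0 pending]
  bind d := Bool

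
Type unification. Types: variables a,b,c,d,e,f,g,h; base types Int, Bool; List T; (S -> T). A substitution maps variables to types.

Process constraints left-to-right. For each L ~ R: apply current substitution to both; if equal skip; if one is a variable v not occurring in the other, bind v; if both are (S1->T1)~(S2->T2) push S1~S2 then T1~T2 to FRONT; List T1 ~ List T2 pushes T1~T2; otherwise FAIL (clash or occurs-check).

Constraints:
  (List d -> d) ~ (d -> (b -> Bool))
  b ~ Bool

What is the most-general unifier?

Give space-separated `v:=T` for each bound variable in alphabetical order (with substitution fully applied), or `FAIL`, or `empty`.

step 1: unify (List d -> d) ~ (d -> (b -> Bool))  [subst: {-} | 1 pending]
  -> decompose arrow: push List d~d, d~(b -> Bool)
step 2: unify List d ~ d  [subst: {-} | 2 pending]
  occurs-check fail

Answer: FAIL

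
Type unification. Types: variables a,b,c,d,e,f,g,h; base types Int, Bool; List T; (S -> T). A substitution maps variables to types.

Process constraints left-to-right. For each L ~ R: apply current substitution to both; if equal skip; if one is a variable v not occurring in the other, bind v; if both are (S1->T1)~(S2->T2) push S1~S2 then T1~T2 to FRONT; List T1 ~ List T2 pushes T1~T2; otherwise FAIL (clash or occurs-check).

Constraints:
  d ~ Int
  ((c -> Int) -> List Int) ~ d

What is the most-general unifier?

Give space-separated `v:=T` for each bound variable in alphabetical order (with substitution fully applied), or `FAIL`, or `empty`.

step 1: unify d ~ Int  [subst: {-} | 1 pending]
  bind d := Int
step 2: unify ((c -> Int) -> List Int) ~ Int  [subst: {d:=Int} | 0 pending]
  clash: ((c -> Int) -> List Int) vs Int

Answer: FAIL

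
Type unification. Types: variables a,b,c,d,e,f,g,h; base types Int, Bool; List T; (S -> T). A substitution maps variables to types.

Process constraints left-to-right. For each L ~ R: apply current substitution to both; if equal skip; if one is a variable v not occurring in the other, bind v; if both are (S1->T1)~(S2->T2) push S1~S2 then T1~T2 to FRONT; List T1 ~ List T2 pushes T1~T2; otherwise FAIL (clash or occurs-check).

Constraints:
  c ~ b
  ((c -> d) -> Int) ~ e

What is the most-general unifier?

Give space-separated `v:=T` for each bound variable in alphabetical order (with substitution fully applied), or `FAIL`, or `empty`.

step 1: unify c ~ b  [subst: {-} | 1 pending]
  bind c := b
step 2: unify ((b -> d) -> Int) ~ e  [subst: {c:=b} | 0 pending]
  bind e := ((b -> d) -> Int)

Answer: c:=b e:=((b -> d) -> Int)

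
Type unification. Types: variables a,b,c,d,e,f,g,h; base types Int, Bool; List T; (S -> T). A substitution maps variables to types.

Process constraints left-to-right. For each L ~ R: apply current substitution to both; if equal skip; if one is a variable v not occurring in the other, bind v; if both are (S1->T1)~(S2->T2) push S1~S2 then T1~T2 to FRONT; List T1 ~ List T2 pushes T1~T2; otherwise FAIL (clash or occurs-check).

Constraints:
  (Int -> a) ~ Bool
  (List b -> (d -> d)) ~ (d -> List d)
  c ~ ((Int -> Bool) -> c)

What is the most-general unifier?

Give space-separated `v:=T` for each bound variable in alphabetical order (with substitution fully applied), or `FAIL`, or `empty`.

Answer: FAIL

Derivation:
step 1: unify (Int -> a) ~ Bool  [subst: {-} | 2 pending]
  clash: (Int -> a) vs Bool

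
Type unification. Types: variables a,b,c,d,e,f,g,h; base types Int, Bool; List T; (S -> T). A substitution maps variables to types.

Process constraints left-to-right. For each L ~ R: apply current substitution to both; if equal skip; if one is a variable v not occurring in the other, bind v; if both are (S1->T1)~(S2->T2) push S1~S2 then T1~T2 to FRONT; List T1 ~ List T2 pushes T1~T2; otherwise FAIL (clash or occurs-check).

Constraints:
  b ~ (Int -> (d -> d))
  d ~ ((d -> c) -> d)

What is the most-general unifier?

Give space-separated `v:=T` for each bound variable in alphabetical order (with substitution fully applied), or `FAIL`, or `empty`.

step 1: unify b ~ (Int -> (d -> d))  [subst: {-} | 1 pending]
  bind b := (Int -> (d -> d))
step 2: unify d ~ ((d -> c) -> d)  [subst: {b:=(Int -> (d -> d))} | 0 pending]
  occurs-check fail: d in ((d -> c) -> d)

Answer: FAIL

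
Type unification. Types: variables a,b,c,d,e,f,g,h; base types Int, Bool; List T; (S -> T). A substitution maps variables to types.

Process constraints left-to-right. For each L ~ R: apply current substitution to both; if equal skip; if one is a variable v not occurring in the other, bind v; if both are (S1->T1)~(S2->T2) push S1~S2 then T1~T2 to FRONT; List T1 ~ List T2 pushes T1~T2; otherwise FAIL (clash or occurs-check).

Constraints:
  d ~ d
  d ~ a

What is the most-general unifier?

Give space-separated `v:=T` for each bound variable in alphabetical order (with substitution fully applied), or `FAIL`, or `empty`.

step 1: unify d ~ d  [subst: {-} | 1 pending]
  -> identical, skip
step 2: unify d ~ a  [subst: {-} | 0 pending]
  bind d := a

Answer: d:=a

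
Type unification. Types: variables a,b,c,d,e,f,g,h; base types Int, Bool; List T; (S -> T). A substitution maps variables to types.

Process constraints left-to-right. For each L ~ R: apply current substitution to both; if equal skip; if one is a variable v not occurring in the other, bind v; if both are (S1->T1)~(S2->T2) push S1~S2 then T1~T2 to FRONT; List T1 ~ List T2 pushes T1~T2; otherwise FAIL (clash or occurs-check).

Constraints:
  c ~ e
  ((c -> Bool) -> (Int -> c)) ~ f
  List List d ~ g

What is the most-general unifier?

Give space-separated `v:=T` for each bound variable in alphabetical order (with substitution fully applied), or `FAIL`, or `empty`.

Answer: c:=e f:=((e -> Bool) -> (Int -> e)) g:=List List d

Derivation:
step 1: unify c ~ e  [subst: {-} | 2 pending]
  bind c := e
step 2: unify ((e -> Bool) -> (Int -> e)) ~ f  [subst: {c:=e} | 1 pending]
  bind f := ((e -> Bool) -> (Int -> e))
step 3: unify List List d ~ g  [subst: {c:=e, f:=((e -> Bool) -> (Int -> e))} | 0 pending]
  bind g := List List d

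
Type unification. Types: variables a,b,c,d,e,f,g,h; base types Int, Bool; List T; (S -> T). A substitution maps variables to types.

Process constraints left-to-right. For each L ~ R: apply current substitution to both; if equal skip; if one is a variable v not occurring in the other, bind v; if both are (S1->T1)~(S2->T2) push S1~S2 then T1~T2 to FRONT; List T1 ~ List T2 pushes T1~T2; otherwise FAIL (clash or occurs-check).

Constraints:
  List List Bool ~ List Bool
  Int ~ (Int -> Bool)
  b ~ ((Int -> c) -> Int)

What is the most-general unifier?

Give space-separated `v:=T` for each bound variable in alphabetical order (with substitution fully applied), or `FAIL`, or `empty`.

step 1: unify List List Bool ~ List Bool  [subst: {-} | 2 pending]
  -> decompose List: push List Bool~Bool
step 2: unify List Bool ~ Bool  [subst: {-} | 2 pending]
  clash: List Bool vs Bool

Answer: FAIL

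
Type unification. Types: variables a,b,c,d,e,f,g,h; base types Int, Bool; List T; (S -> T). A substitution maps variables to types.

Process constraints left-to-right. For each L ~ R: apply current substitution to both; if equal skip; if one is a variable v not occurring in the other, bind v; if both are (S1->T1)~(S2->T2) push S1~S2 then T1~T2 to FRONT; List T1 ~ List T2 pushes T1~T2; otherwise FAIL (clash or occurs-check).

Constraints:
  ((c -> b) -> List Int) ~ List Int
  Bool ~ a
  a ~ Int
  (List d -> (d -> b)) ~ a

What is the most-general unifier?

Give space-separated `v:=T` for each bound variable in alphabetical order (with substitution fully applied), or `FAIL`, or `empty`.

step 1: unify ((c -> b) -> List Int) ~ List Int  [subst: {-} | 3 pending]
  clash: ((c -> b) -> List Int) vs List Int

Answer: FAIL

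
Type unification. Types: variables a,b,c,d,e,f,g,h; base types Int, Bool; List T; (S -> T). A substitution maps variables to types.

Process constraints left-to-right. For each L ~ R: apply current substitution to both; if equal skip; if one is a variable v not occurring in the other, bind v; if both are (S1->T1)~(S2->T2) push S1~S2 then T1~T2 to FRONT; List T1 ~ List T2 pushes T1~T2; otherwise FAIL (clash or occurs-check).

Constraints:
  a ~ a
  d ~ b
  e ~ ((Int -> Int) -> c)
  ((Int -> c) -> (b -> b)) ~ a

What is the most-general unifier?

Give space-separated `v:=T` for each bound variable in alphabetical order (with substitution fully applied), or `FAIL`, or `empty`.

Answer: a:=((Int -> c) -> (b -> b)) d:=b e:=((Int -> Int) -> c)

Derivation:
step 1: unify a ~ a  [subst: {-} | 3 pending]
  -> identical, skip
step 2: unify d ~ b  [subst: {-} | 2 pending]
  bind d := b
step 3: unify e ~ ((Int -> Int) -> c)  [subst: {d:=b} | 1 pending]
  bind e := ((Int -> Int) -> c)
step 4: unify ((Int -> c) -> (b -> b)) ~ a  [subst: {d:=b, e:=((Int -> Int) -> c)} | 0 pending]
  bind a := ((Int -> c) -> (b -> b))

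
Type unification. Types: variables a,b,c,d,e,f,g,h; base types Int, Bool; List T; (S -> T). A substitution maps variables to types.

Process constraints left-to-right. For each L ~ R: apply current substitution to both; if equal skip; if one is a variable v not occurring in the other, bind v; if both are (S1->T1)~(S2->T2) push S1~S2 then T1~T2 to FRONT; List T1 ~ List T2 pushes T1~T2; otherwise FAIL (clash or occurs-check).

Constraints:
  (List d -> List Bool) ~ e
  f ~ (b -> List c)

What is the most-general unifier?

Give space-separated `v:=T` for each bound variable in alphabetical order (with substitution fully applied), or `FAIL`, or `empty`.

Answer: e:=(List d -> List Bool) f:=(b -> List c)

Derivation:
step 1: unify (List d -> List Bool) ~ e  [subst: {-} | 1 pending]
  bind e := (List d -> List Bool)
step 2: unify f ~ (b -> List c)  [subst: {e:=(List d -> List Bool)} | 0 pending]
  bind f := (b -> List c)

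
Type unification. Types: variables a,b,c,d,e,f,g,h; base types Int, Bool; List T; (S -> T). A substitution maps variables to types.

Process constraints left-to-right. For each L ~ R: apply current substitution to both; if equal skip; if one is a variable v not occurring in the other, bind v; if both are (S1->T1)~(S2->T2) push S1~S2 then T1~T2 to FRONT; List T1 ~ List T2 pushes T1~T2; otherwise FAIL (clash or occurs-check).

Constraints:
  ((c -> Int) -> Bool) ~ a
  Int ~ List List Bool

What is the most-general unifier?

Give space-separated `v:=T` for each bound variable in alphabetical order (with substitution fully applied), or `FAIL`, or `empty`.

step 1: unify ((c -> Int) -> Bool) ~ a  [subst: {-} | 1 pending]
  bind a := ((c -> Int) -> Bool)
step 2: unify Int ~ List List Bool  [subst: {a:=((c -> Int) -> Bool)} | 0 pending]
  clash: Int vs List List Bool

Answer: FAIL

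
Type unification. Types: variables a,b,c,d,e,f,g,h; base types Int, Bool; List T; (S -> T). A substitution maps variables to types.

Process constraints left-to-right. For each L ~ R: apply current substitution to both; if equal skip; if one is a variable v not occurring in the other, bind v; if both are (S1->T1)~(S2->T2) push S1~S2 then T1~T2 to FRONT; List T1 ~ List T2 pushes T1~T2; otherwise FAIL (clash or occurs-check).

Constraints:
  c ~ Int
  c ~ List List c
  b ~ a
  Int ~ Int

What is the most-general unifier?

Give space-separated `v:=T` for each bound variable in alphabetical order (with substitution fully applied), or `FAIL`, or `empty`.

step 1: unify c ~ Int  [subst: {-} | 3 pending]
  bind c := Int
step 2: unify Int ~ List List Int  [subst: {c:=Int} | 2 pending]
  clash: Int vs List List Int

Answer: FAIL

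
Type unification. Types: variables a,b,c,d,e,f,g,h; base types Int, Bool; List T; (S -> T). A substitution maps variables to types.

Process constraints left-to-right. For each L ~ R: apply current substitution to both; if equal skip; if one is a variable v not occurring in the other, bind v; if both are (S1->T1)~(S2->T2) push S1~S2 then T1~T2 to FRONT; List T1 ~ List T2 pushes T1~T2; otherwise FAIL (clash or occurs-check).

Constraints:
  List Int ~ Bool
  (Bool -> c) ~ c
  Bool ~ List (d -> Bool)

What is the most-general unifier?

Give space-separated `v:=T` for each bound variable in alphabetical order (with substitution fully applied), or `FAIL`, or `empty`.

Answer: FAIL

Derivation:
step 1: unify List Int ~ Bool  [subst: {-} | 2 pending]
  clash: List Int vs Bool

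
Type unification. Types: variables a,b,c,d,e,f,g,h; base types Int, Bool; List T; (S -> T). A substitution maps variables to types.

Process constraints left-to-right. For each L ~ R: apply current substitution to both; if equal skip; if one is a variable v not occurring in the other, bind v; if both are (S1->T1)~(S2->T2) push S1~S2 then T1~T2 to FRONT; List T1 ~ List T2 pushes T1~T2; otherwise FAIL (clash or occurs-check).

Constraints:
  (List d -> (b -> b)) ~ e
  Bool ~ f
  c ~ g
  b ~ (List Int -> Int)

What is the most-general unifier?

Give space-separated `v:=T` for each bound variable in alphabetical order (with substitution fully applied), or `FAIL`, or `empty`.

Answer: b:=(List Int -> Int) c:=g e:=(List d -> ((List Int -> Int) -> (List Int -> Int))) f:=Bool

Derivation:
step 1: unify (List d -> (b -> b)) ~ e  [subst: {-} | 3 pending]
  bind e := (List d -> (b -> b))
step 2: unify Bool ~ f  [subst: {e:=(List d -> (b -> b))} | 2 pending]
  bind f := Bool
step 3: unify c ~ g  [subst: {e:=(List d -> (b -> b)), f:=Bool} | 1 pending]
  bind c := g
step 4: unify b ~ (List Int -> Int)  [subst: {e:=(List d -> (b -> b)), f:=Bool, c:=g} | 0 pending]
  bind b := (List Int -> Int)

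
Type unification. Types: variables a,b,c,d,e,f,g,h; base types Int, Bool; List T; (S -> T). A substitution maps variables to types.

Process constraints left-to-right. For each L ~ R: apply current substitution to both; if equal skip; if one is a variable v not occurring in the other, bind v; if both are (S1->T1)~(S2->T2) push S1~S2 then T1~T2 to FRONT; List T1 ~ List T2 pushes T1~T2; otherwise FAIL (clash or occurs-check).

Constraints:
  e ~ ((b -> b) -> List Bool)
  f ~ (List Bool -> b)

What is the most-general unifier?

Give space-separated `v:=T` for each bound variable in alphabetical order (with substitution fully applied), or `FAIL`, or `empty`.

Answer: e:=((b -> b) -> List Bool) f:=(List Bool -> b)

Derivation:
step 1: unify e ~ ((b -> b) -> List Bool)  [subst: {-} | 1 pending]
  bind e := ((b -> b) -> List Bool)
step 2: unify f ~ (List Bool -> b)  [subst: {e:=((b -> b) -> List Bool)} | 0 pending]
  bind f := (List Bool -> b)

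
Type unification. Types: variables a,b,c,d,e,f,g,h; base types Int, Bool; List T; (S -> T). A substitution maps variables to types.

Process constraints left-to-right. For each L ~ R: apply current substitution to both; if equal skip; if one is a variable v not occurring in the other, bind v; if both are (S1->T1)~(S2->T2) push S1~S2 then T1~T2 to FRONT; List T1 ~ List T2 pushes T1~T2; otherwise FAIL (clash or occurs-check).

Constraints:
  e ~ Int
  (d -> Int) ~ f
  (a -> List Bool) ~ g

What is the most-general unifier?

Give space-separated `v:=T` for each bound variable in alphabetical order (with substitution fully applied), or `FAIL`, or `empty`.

Answer: e:=Int f:=(d -> Int) g:=(a -> List Bool)

Derivation:
step 1: unify e ~ Int  [subst: {-} | 2 pending]
  bind e := Int
step 2: unify (d -> Int) ~ f  [subst: {e:=Int} | 1 pending]
  bind f := (d -> Int)
step 3: unify (a -> List Bool) ~ g  [subst: {e:=Int, f:=(d -> Int)} | 0 pending]
  bind g := (a -> List Bool)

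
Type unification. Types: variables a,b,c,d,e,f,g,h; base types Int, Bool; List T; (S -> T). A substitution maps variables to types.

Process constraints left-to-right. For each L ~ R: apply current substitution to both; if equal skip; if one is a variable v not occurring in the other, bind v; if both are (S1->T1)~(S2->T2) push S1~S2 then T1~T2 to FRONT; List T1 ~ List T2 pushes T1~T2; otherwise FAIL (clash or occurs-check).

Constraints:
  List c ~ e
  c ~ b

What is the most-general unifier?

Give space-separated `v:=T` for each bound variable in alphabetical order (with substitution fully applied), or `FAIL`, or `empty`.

Answer: c:=b e:=List b

Derivation:
step 1: unify List c ~ e  [subst: {-} | 1 pending]
  bind e := List c
step 2: unify c ~ b  [subst: {e:=List c} | 0 pending]
  bind c := b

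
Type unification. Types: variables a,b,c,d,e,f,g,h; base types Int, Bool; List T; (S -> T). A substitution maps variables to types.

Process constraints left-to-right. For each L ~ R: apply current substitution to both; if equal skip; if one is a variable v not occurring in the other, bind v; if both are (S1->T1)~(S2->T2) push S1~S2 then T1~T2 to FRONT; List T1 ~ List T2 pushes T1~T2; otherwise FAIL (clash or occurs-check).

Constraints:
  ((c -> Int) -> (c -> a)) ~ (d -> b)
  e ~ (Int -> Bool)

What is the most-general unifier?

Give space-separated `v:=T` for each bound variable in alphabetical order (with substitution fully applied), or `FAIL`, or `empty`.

Answer: b:=(c -> a) d:=(c -> Int) e:=(Int -> Bool)

Derivation:
step 1: unify ((c -> Int) -> (c -> a)) ~ (d -> b)  [subst: {-} | 1 pending]
  -> decompose arrow: push (c -> Int)~d, (c -> a)~b
step 2: unify (c -> Int) ~ d  [subst: {-} | 2 pending]
  bind d := (c -> Int)
step 3: unify (c -> a) ~ b  [subst: {d:=(c -> Int)} | 1 pending]
  bind b := (c -> a)
step 4: unify e ~ (Int -> Bool)  [subst: {d:=(c -> Int), b:=(c -> a)} | 0 pending]
  bind e := (Int -> Bool)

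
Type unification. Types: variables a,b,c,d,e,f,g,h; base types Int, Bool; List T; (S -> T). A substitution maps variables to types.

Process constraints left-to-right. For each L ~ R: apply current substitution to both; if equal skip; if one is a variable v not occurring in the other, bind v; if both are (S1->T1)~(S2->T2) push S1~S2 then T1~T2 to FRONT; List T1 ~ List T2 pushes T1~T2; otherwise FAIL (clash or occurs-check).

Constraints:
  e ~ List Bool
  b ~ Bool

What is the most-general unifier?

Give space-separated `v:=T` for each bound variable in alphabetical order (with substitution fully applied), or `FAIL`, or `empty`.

step 1: unify e ~ List Bool  [subst: {-} | 1 pending]
  bind e := List Bool
step 2: unify b ~ Bool  [subst: {e:=List Bool} | 0 pending]
  bind b := Bool

Answer: b:=Bool e:=List Bool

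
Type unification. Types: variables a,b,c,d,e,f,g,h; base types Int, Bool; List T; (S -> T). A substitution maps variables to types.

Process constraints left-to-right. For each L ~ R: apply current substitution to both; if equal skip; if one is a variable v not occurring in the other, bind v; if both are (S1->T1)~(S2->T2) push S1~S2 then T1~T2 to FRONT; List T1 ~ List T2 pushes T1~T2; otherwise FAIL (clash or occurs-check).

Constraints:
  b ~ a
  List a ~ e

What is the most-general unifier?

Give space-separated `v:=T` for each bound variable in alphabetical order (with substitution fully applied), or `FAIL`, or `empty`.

Answer: b:=a e:=List a

Derivation:
step 1: unify b ~ a  [subst: {-} | 1 pending]
  bind b := a
step 2: unify List a ~ e  [subst: {b:=a} | 0 pending]
  bind e := List a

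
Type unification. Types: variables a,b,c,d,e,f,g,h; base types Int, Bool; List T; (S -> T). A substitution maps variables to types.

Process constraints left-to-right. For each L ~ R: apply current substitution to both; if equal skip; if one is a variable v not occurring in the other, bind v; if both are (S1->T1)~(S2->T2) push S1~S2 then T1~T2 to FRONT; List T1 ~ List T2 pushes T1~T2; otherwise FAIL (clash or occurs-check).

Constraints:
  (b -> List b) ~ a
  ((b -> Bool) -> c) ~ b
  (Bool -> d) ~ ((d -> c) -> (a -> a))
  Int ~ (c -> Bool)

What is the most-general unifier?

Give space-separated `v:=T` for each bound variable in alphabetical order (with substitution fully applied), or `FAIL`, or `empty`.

step 1: unify (b -> List b) ~ a  [subst: {-} | 3 pending]
  bind a := (b -> List b)
step 2: unify ((b -> Bool) -> c) ~ b  [subst: {a:=(b -> List b)} | 2 pending]
  occurs-check fail

Answer: FAIL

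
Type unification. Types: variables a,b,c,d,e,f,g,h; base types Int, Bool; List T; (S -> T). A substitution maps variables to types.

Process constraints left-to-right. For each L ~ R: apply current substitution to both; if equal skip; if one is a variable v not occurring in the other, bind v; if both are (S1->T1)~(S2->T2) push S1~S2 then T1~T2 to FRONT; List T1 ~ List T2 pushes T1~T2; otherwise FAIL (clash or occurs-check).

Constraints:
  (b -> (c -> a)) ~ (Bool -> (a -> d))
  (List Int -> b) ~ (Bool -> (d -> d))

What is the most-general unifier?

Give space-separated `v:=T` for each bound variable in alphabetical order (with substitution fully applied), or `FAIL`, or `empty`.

step 1: unify (b -> (c -> a)) ~ (Bool -> (a -> d))  [subst: {-} | 1 pending]
  -> decompose arrow: push b~Bool, (c -> a)~(a -> d)
step 2: unify b ~ Bool  [subst: {-} | 2 pending]
  bind b := Bool
step 3: unify (c -> a) ~ (a -> d)  [subst: {b:=Bool} | 1 pending]
  -> decompose arrow: push c~a, a~d
step 4: unify c ~ a  [subst: {b:=Bool} | 2 pending]
  bind c := a
step 5: unify a ~ d  [subst: {b:=Bool, c:=a} | 1 pending]
  bind a := d
step 6: unify (List Int -> Bool) ~ (Bool -> (d -> d))  [subst: {b:=Bool, c:=a, a:=d} | 0 pending]
  -> decompose arrow: push List Int~Bool, Bool~(d -> d)
step 7: unify List Int ~ Bool  [subst: {b:=Bool, c:=a, a:=d} | 1 pending]
  clash: List Int vs Bool

Answer: FAIL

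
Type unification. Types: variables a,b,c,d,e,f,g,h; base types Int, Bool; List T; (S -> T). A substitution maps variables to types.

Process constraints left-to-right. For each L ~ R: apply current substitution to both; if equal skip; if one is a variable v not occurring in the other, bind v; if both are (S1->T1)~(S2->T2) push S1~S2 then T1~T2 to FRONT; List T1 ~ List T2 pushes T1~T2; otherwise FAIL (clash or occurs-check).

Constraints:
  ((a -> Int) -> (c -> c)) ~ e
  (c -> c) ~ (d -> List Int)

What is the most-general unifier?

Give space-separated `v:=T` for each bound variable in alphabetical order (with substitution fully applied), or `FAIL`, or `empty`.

step 1: unify ((a -> Int) -> (c -> c)) ~ e  [subst: {-} | 1 pending]
  bind e := ((a -> Int) -> (c -> c))
step 2: unify (c -> c) ~ (d -> List Int)  [subst: {e:=((a -> Int) -> (c -> c))} | 0 pending]
  -> decompose arrow: push c~d, c~List Int
step 3: unify c ~ d  [subst: {e:=((a -> Int) -> (c -> c))} | 1 pending]
  bind c := d
step 4: unify d ~ List Int  [subst: {e:=((a -> Int) -> (c -> c)), c:=d} | 0 pending]
  bind d := List Int

Answer: c:=List Int d:=List Int e:=((a -> Int) -> (List Int -> List Int))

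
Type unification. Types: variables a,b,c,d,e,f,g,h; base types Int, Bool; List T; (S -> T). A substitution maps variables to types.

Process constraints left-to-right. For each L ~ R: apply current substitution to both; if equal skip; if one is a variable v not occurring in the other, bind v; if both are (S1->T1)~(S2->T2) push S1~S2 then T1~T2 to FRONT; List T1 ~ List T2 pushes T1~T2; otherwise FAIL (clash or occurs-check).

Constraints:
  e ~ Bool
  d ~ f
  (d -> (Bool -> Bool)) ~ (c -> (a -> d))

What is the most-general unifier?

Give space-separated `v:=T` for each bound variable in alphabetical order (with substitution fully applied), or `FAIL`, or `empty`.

Answer: a:=Bool c:=Bool d:=Bool e:=Bool f:=Bool

Derivation:
step 1: unify e ~ Bool  [subst: {-} | 2 pending]
  bind e := Bool
step 2: unify d ~ f  [subst: {e:=Bool} | 1 pending]
  bind d := f
step 3: unify (f -> (Bool -> Bool)) ~ (c -> (a -> f))  [subst: {e:=Bool, d:=f} | 0 pending]
  -> decompose arrow: push f~c, (Bool -> Bool)~(a -> f)
step 4: unify f ~ c  [subst: {e:=Bool, d:=f} | 1 pending]
  bind f := c
step 5: unify (Bool -> Bool) ~ (a -> c)  [subst: {e:=Bool, d:=f, f:=c} | 0 pending]
  -> decompose arrow: push Bool~a, Bool~c
step 6: unify Bool ~ a  [subst: {e:=Bool, d:=f, f:=c} | 1 pending]
  bind a := Bool
step 7: unify Bool ~ c  [subst: {e:=Bool, d:=f, f:=c, a:=Bool} | 0 pending]
  bind c := Bool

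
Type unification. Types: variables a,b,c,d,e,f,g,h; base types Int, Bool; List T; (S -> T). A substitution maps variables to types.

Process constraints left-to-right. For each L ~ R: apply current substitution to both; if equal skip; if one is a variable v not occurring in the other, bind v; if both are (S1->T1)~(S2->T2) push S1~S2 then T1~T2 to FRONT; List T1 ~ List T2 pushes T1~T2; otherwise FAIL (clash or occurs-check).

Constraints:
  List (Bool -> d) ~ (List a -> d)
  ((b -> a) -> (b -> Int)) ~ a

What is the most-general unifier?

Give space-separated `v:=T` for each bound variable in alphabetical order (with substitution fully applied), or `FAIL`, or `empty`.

Answer: FAIL

Derivation:
step 1: unify List (Bool -> d) ~ (List a -> d)  [subst: {-} | 1 pending]
  clash: List (Bool -> d) vs (List a -> d)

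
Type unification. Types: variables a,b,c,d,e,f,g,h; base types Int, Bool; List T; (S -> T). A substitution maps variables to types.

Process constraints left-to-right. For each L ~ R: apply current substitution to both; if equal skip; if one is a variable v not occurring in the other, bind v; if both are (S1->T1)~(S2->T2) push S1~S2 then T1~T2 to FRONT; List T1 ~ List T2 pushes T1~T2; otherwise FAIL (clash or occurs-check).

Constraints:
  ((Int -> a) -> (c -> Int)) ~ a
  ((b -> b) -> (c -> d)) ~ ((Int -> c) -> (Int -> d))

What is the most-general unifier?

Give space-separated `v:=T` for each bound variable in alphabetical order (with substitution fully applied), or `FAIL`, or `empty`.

step 1: unify ((Int -> a) -> (c -> Int)) ~ a  [subst: {-} | 1 pending]
  occurs-check fail

Answer: FAIL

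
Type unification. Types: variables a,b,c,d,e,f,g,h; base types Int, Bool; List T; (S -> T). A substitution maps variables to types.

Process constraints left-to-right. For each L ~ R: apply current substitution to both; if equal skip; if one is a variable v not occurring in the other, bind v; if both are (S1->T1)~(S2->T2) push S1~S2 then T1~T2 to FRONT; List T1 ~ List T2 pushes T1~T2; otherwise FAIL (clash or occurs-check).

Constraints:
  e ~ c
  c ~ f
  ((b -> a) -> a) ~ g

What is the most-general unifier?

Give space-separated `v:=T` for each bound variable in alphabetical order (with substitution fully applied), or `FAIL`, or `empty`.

Answer: c:=f e:=f g:=((b -> a) -> a)

Derivation:
step 1: unify e ~ c  [subst: {-} | 2 pending]
  bind e := c
step 2: unify c ~ f  [subst: {e:=c} | 1 pending]
  bind c := f
step 3: unify ((b -> a) -> a) ~ g  [subst: {e:=c, c:=f} | 0 pending]
  bind g := ((b -> a) -> a)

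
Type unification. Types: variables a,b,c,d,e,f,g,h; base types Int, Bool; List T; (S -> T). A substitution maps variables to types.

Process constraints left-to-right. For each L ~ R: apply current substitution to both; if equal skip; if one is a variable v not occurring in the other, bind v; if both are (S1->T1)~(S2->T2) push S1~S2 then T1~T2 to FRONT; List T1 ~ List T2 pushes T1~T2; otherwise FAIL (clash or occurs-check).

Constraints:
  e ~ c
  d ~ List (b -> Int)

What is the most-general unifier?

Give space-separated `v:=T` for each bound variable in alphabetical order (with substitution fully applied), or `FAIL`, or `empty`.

Answer: d:=List (b -> Int) e:=c

Derivation:
step 1: unify e ~ c  [subst: {-} | 1 pending]
  bind e := c
step 2: unify d ~ List (b -> Int)  [subst: {e:=c} | 0 pending]
  bind d := List (b -> Int)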